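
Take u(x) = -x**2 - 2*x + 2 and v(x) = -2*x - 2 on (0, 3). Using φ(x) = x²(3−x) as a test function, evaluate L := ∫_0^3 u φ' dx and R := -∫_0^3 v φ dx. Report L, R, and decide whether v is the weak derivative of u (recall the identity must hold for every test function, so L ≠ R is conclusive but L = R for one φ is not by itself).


LHS = 189/5, RHS = 189/5. Yes, v = u' weakly.

u(x) = -x**2 - 2*x + 2, classical derivative u'(x) = -2*x - 2.
φ(x) = x²(3−x), so φ'(x) = 3*x*(2 - x).
Note φ(0) = φ(3) = 0, so the boundary term u·φ vanishes.
LHS = ∫_0^3 u(x) φ'(x) dx = ∫_0^3 (3*x^4 - 18*x^2 + 12*x) dx. Term by term:
  ∫_0^3 3*x^4 dx = 729/5;  ∫_0^3 -18*x^2 dx = -162;  ∫_0^3 12*x dx = 54.
Sum: 729/5 − 162 + 54 = 189/5.
So LHS = 189/5.
∫_0^3 v(x) φ(x) dx = ∫_0^3 (2*x^4 - 4*x^3 - 6*x^2) dx. Term by term:
  ∫_0^3 2*x^4 dx = 486/5;  ∫_0^3 -4*x^3 dx = -81;  ∫_0^3 -6*x^2 dx = -54.
Sum: 486/5 − 81 − 54 = -189/5.
So RHS = -∫_0^3 v(x) φ(x) dx = 189/5.
LHS = RHS, so the identity holds for this test φ.
Moreover u is smooth here and v(x) = u'(x) = -2*x - 2 pointwise, so the identity holds for every test function. Hence v is the weak derivative of u.


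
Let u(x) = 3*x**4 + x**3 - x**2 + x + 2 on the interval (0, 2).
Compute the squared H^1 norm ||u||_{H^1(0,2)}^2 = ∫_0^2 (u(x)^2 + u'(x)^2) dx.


||u||_{H^1}^2 = 418682/105

The H^1 norm (squared) on an interval (0, L) is
  ||u||_{H^1}^2 = ∫_0^L u(x)^2 dx + ∫_0^L u'(x)^2 dx.
Compute u'(x) = 12*x**3 + 3*x**2 - 2*x + 1.
Then u(x)^2 = 9*x**8 + 6*x**7 - 5*x**6 + 4*x**5 + 15*x**4 + 2*x**3 - 3*x**2 + 4*x + 4 and u'(x)^2 = 144*x**6 + 72*x**5 - 39*x**4 + 12*x**3 + 10*x**2 - 4*x + 1.
Integrate each monomial from 0 to 2 using ∫_0^2 c·x^n dx = c·2^(n+1)/(n+1):
  ∫_0^2 u(x)^2 dx = ∫_0^2 (9*x^8 + 6*x^7 - 5*x^6 + 4*x^5 + 15*x^4 + 2*x^3 - 3*x^2 + 4*x + 4) dx. Term by term:
    ∫_0^2 9*x^8 dx = 512;  ∫_0^2 6*x^7 dx = 192;  ∫_0^2 -5*x^6 dx = -640/7;
    ∫_0^2 4*x^5 dx = 128/3;  ∫_0^2 15*x^4 dx = 96;  ∫_0^2 2*x^3 dx = 8;
    ∫_0^2 -3*x^2 dx = -8;  ∫_0^2 4*x dx = 8;  ∫_0^2 4 dx = 8.
  Sum: 512 + 192 − 640/7 + 128/3 + 96 + 8 − 8 + 8 + 8 = 16112/21.
  ∫_0^2 u'(x)^2 dx = ∫_0^2 (144*x^6 + 72*x^5 - 39*x^4 + 12*x^3 + 10*x^2 - 4*x + 1) dx. Term by term:
    ∫_0^2 144*x^6 dx = 18432/7;  ∫_0^2 72*x^5 dx = 768;  ∫_0^2 -39*x^4 dx = -1248/5;
    ∫_0^2 12*x^3 dx = 48;  ∫_0^2 10*x^2 dx = 80/3;  ∫_0^2 -4*x dx = -8;
    ∫_0^2 1 dx = 2.
  Sum: 18432/7 + 768 − 1248/5 + 48 + 80/3 − 8 + 2 = 338122/105.
Adding: ||u||_{H^1}^2 = 16112/21 + 338122/105 = 418682/105.


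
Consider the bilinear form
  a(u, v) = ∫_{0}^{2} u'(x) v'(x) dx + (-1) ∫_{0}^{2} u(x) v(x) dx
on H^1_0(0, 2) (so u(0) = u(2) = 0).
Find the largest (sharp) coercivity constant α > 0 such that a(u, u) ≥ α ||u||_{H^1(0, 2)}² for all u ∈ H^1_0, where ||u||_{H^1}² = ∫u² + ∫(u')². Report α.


α = (-4 + π^2)/(4 + π^2)

Coercivity of a(·,·) on H^1_0(0, 2) means a(u, u) ≥ α ||u||_{H^1}² for every u ∈ H^1_0.
The interval has length L = 2, and Poincaré/coercivity depend only on L. Here a(u, u) = ∫(u')² + (-1)·∫u².
Here c = -1 < 0 with |c| < (π/L)² = π^2/4, so coercivity still holds. The condition a(u,u) ≥ α||u||_{H^1}² reads (1−α)∫(u')² ≥ (α−c)∫u². Any admissible α is ≤ 1 (rapidly oscillating u have ∫u²/∫(u')² → 0), and α = 1 would force 0 ≥ (1−c)∫u², impossible since c < 1; so 1−α > 0. By the sharp Poincaré inequality on H^1_0 of an interval of length L, ∫(u')² ≥ (π/L)²∫u² with equality for the first sine mode sin(π(x−x₀)/L) (x₀ the left endpoint), so the inequality holds for all u iff (1−α)(π/L)² ≥ α − c, i.e. α ≤ ((π/L)² + c)/((π/L)² + 1) = (1 + c(L/π)²)/(1 + (L/π)²). (Direct route, valid since c ≤ 0: Poincaré gives c∫u² ≥ c(L/π)²∫(u')², so a(u,u) ≥ (1 + c(L/π)²)∫(u')², while ||u||_{H^1}² ≤ (1 + (L/π)²)∫(u')²; dividing yields the same α.) With (π/L)² = π^2/4 and c = -1, the largest admissible constant is α = ((π/L)² + c)/((π/L)² + 1).
Simplifying, α = (-4 + π^2)/(4 + π^2).


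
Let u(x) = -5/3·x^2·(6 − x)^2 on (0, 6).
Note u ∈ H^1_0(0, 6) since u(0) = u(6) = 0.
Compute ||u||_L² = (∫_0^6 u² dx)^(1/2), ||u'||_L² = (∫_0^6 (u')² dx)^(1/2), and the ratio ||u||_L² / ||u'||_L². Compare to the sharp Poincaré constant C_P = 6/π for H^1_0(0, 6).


||u||_L² / ||u'||_L² = sqrt(3) < C_P = 6/π.

u(x) = -5/3·x^2·(6 − x)^2, so u'(x) = 20*x*(-x^2 + 9*x - 18)/3.
u(x) = -5/3·x^2·(6 − x)^2 vanishes at x = 0 and x = 6, so u ∈ H^1_0(0, 6). Differentiate via the product rule and integrate the resulting polynomials term by term.
  ∫_0^6 u² dx = ∫_0^6 (25*x^8/9 - 200*x^7/3 + 600*x^6 - 2400*x^5 + 3600*x^4) dx. Term by term:
    ∫_0^6 25*x^8/9 dx = 3110400;  ∫_0^6 -200*x^7/3 dx = -13996800;  ∫_0^6 600*x^6 dx = 167961600/7;
    ∫_0^6 -2400*x^5 dx = -18662400;  ∫_0^6 3600*x^4 dx = 5598720.
  Sum: 3110400 − 13996800 + 167961600/7 − 18662400 + 5598720 = 311040/7.
  ∫_0^6 (u')² dx = ∫_0^6 (400*x^6/9 - 800*x^5 + 5200*x^4 - 14400*x^3 + 14400*x^2) dx. Term by term:
    ∫_0^6 400*x^6/9 dx = 12441600/7;  ∫_0^6 -800*x^5 dx = -6220800;  ∫_0^6 5200*x^4 dx = 8087040;
    ∫_0^6 -14400*x^3 dx = -4665600;  ∫_0^6 14400*x^2 dx = 1036800.
  Sum: 12441600/7 − 6220800 + 8087040 − 4665600 + 1036800 = 103680/7.
∫_0^6 u² dx = 311040/7, so ||u||_L² = 144*sqrt(105)/7.
∫_0^6 (u')² dx = 103680/7, so ||u'||_L² = 144*sqrt(35)/7.
Ratio ||u||_L² / ||u'||_L² = sqrt(3).
Sharp Poincaré constant on H^1_0(0, 6) is C_P = L/π = 6/π, achieved by sin(π/6·x).
A polynomial bump cannot attain the sharp Poincaré constant (only the first sine eigenfunction does), so the ratio is strictly less than C_P, consistent with ||u||_L² ≤ C_P ||u'||_L².


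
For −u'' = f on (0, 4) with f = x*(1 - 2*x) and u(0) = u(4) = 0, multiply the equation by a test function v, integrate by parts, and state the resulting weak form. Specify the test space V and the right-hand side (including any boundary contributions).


V = H^1_0(0, 4) (so v(0) = v(4) = 0); weak form: ∫_0^4 u'v' dx = ∫_0^4 (x*(1 - 2*x)) v dx for all v ∈ V.

Multiply both sides by a test function v and integrate from 0 to 4:
  ∫_0^4 −u''(x) v(x) dx = ∫_0^4 f(x) v(x) dx.
Integrate the LHS by parts once:
  ∫_0^4 −u'' v dx = −[u'(x) v(x)]_0^4 + ∫_0^4 u'(x) v'(x) dx.
Thus ∫_0^4 u'(x) v'(x) dx = ∫_0^4 f(x) v(x) dx + [u'(x) v(x)]_0^4.
Choose V so that boundary terms are either known or forced to vanish.
u is Dirichlet: u(0) = u(4) = 0. Let V = H^1_0(0, 4); then v(0) = v(4) = 0, and [u' v]_0^4 = 0.
Weak formulation: find u (satisfying any essential BC) such that ∫_0^4 u'(x) v'(x) dx = ∫_0^4 f v dx for all v ∈ V.
Substituting f(x) = x*(1 - 2*x), the right-hand side is ∫_0^4 (x*(1 - 2*x)) v dx.


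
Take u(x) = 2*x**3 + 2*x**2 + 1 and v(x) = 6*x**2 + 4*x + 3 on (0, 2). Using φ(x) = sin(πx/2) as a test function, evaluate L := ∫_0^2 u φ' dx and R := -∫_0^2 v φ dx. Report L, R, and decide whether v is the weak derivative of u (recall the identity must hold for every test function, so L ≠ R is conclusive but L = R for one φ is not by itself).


LHS = -64/π + 192/π^3, RHS = -76/π + 192/π^3. No, v is not the weak derivative of u.

u(x) = 2*x**3 + 2*x**2 + 1, classical derivative u'(x) = 6*x**2 + 4*x.
φ(x) = sin(πx/2), so φ'(x) = π*cos(π*x/2)/2.
Note φ(0) = φ(2) = 0, so the boundary term u·φ vanishes.
LHS = ∫_0^2 u(x) φ'(x) dx = ∫_0^2 (π*x^3*cos(π*x/2) + π*x^2*cos(π*x/2) + π*cos(π*x/2)/2) dx. Term by term:
  ∫_0^2 π*cos(π*x/2)/2 dx = 0;  ∫_0^2 π*x^2*cos(π*x/2) dx = -16/π;  ∫_0^2 π*x^3*cos(π*x/2) dx = -48/π + 192/π^3.
Sum: 0 − 16/π + -48/π + 192/π^3 = -64/π + 192/π^3.
So LHS = -64/π + 192/π^3.
∫_0^2 v(x) φ(x) dx = ∫_0^2 (6*x^2*sin(π*x/2) + 4*x*sin(π*x/2) + 3*sin(π*x/2)) dx. Term by term:
  ∫_0^2 3*sin(π*x/2) dx = 12/π;  ∫_0^2 4*x*sin(π*x/2) dx = 16/π;  ∫_0^2 6*x^2*sin(π*x/2) dx = -192/π^3 + 48/π.
Sum: 12/π + 16/π + -192/π^3 + 48/π = -192/π^3 + 76/π.
So RHS = -∫_0^2 v(x) φ(x) dx = -76/π + 192/π^3.
LHS − RHS = 12/π ≠ 0, so the identity fails.
(For a valid weak derivative the identity must hold for EVERY test function, in particular this one. The failure shows v is NOT the weak derivative of u.)
Correct weak derivative would be u'(x) = 6*x**2 + 4*x.


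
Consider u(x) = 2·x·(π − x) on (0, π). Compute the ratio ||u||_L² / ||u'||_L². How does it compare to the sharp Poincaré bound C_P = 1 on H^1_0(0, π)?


||u||_L² / ||u'||_L² = sqrt(10)*π/10 < C_P = 1.

u(x) = 2·x·(π − x), so u'(x) = -4*x + 2*π.
u(x) = 2·x·(π − x) vanishes at x = 0 and x = π, so u ∈ H^1_0(0, π). Differentiate via the product rule and integrate the resulting polynomials term by term.
  ∫_0^π u² dx = ∫_0^π (4*x^4 - 8*π*x^3 + 4*π^2*x^2) dx. Term by term:
    ∫_0^π 4*x^4 dx = 4*π^5/5;  ∫_0^π -8*π*x^3 dx = -2*π^5;  ∫_0^π 4*π^2*x^2 dx = 4*π^5/3.
  Sum: 4*π^5/5 − 2*π^5 + 4*π^5/3 = 2*π^5/15.
  ∫_0^π (u')² dx = ∫_0^π (16*x^2 - 16*π*x + 4*π^2) dx. Term by term:
    ∫_0^π 16*x^2 dx = 16*π^3/3;  ∫_0^π -16*π*x dx = -8*π^3;  ∫_0^π 4*π^2 dx = 4*π^3.
  Sum: 16*π^3/3 − 8*π^3 + 4*π^3 = 4*π^3/3.
∫_0^π u² dx = 2*π^5/15, so ||u||_L² = sqrt(30)*π^(5/2)/15.
∫_0^π (u')² dx = 4*π^3/3, so ||u'||_L² = 2*sqrt(3)*π^(3/2)/3.
Ratio ||u||_L² / ||u'||_L² = sqrt(10)*π/10.
Sharp Poincaré constant on H^1_0(0, π) is C_P = L/π = 1, achieved by sin(x).
A polynomial bump cannot attain the sharp Poincaré constant (only the first sine eigenfunction does), so the ratio is strictly less than C_P, consistent with ||u||_L² ≤ C_P ||u'||_L².


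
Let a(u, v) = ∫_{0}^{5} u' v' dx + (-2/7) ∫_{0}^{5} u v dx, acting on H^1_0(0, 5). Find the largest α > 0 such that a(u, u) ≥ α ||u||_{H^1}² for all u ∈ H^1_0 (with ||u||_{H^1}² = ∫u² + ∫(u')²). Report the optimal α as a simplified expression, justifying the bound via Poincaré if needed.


α = (-50/7 + π^2)/(π^2 + 25)

Coercivity of a(·,·) on H^1_0(0, 5) means a(u, u) ≥ α ||u||_{H^1}² for every u ∈ H^1_0.
The interval has length L = 5, and Poincaré/coercivity depend only on L. Here a(u, u) = ∫(u')² + (-2/7)·∫u².
Here c = -2/7 < 0 with |c| < (π/L)² = π^2/25, so coercivity still holds. The condition a(u,u) ≥ α||u||_{H^1}² reads (1−α)∫(u')² ≥ (α−c)∫u². Any admissible α is ≤ 1 (rapidly oscillating u have ∫u²/∫(u')² → 0), and α = 1 would force 0 ≥ (1−c)∫u², impossible since c < 1; so 1−α > 0. By the sharp Poincaré inequality on H^1_0 of an interval of length L, ∫(u')² ≥ (π/L)²∫u² with equality for the first sine mode sin(π(x−x₀)/L) (x₀ the left endpoint), so the inequality holds for all u iff (1−α)(π/L)² ≥ α − c, i.e. α ≤ ((π/L)² + c)/((π/L)² + 1) = (1 + c(L/π)²)/(1 + (L/π)²). (Direct route, valid since c ≤ 0: Poincaré gives c∫u² ≥ c(L/π)²∫(u')², so a(u,u) ≥ (1 + c(L/π)²)∫(u')², while ||u||_{H^1}² ≤ (1 + (L/π)²)∫(u')²; dividing yields the same α.) With (π/L)² = π^2/25 and c = -2/7, the largest admissible constant is α = ((π/L)² + c)/((π/L)² + 1).
Simplifying, α = (-50/7 + π^2)/(π^2 + 25).


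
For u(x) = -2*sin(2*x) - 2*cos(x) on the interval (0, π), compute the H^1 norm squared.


||u||_{H^1(0,π)}^2 = 64/3 + 14*π

u'(x) = 2*sin(x) - 4*cos(2*x).
Expand u² and (u')² and integrate term by term on (0, π), using: for integers n ≥ 1, ∫_0^π sin²(nx) dx = ∫_0^π cos²(nx) dx = π/2; for n ≠ n', ∫_0^π sin(nx)sin(n'x) dx = ∫_0^π cos(nx)cos(n'x) dx = 0; and by product-to-sum, ∫_0^π sin(nx)cos(n'x) dx = ½∫_0^π [sin((n+n')x) + sin((n−n')x)] dx, which is 0 when n+n' is even and 2n/(n²−n'²) when n+n' is odd (it need not vanish on (0, π)).
  u² squared terms: (-2)²·∫cos(x)² dx = 4·π/2 = 2*π;  (-2)²·∫sin(2x)² dx = 4·π/2 = 2*π.
  u² cross terms: 2·(-2)·(-2)·∫cos(x)·sin(2x) dx = 8·(4/3) = 32/3.
  So ∫_0^π u² dx = 2*π + 2*π + 32/3 = 32/3 + 4*π.
  (u')² squared terms: (-4)²·∫cos(2x)² dx = 16·π/2 = 8*π;  (2)²·∫sin(x)² dx = 4·π/2 = 2*π.
  (u')² cross terms: 2·(-4)·(2)·∫cos(2x)·sin(x) dx = -16·(-2/3) = 32/3.
  So ∫_0^π (u')² dx = 8*π + 2*π + 32/3 = 32/3 + 10*π.
||u||_{H^1}^2 = (32/3 + 4*π) + (32/3 + 10*π) = 64/3 + 14*π.


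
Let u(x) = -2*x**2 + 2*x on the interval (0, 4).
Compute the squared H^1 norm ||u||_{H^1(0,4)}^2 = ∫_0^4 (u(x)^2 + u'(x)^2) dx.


||u||_{H^1}^2 = 9328/15

The H^1 norm (squared) on an interval (0, L) is
  ||u||_{H^1}^2 = ∫_0^L u(x)^2 dx + ∫_0^L u'(x)^2 dx.
Compute u'(x) = 2 - 4*x.
Then u(x)^2 = 4*x**4 - 8*x**3 + 4*x**2 and u'(x)^2 = 16*x**2 - 16*x + 4.
Integrate each monomial from 0 to 4 using ∫_0^4 c·x^n dx = c·4^(n+1)/(n+1):
  ∫_0^4 u(x)^2 dx = ∫_0^4 (4*x^4 - 8*x^3 + 4*x^2) dx. Term by term:
    ∫_0^4 4*x^4 dx = 4096/5;  ∫_0^4 -8*x^3 dx = -512;  ∫_0^4 4*x^2 dx = 256/3.
  Sum: 4096/5 − 512 + 256/3 = 5888/15.
  ∫_0^4 u'(x)^2 dx = ∫_0^4 (16*x^2 - 16*x + 4) dx. Term by term:
    ∫_0^4 16*x^2 dx = 1024/3;  ∫_0^4 -16*x dx = -128;  ∫_0^4 4 dx = 16.
  Sum: 1024/3 − 128 + 16 = 688/3.
Adding: ||u||_{H^1}^2 = 5888/15 + 688/3 = 9328/15.


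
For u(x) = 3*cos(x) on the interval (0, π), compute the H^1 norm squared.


||u||_{H^1(0,π)}^2 = 9*π

u'(x) = -3*sin(x).
Expand u² and (u')² and integrate term by term on (0, π), using: for integers n ≥ 1, ∫_0^π sin²(nx) dx = ∫_0^π cos²(nx) dx = π/2; for n ≠ n', ∫_0^π sin(nx)sin(n'x) dx = ∫_0^π cos(nx)cos(n'x) dx = 0; and by product-to-sum, ∫_0^π sin(nx)cos(n'x) dx = ½∫_0^π [sin((n+n')x) + sin((n−n')x)] dx, which is 0 when n+n' is even and 2n/(n²−n'²) when n+n' is odd (it need not vanish on (0, π)).
  u² squared terms: (3)²·∫cos(x)² dx = 9·π/2 = 9*π/2.
  So ∫_0^π u² dx = 9*π/2.
  (u')² squared terms: (-3)²·∫sin(x)² dx = 9·π/2 = 9*π/2.
  So ∫_0^π (u')² dx = 9*π/2.
||u||_{H^1}^2 = (9*π/2) + (9*π/2) = 9*π.


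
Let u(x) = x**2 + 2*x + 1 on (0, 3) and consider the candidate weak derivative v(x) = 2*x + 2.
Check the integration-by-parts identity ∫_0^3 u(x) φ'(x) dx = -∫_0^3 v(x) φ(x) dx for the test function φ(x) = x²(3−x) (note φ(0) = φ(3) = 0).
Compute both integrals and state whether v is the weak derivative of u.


LHS = -189/5, RHS = -189/5. Yes, v = u' weakly.

u(x) = x**2 + 2*x + 1, classical derivative u'(x) = 2*x + 2.
φ(x) = x²(3−x), so φ'(x) = 3*x*(2 - x).
Note φ(0) = φ(3) = 0, so the boundary term u·φ vanishes.
LHS = ∫_0^3 u(x) φ'(x) dx = ∫_0^3 (-3*x^4 + 9*x^2 + 6*x) dx. Term by term:
  ∫_0^3 -3*x^4 dx = -729/5;  ∫_0^3 9*x^2 dx = 81;  ∫_0^3 6*x dx = 27.
Sum: -729/5 + 81 + 27 = -189/5.
So LHS = -189/5.
∫_0^3 v(x) φ(x) dx = ∫_0^3 (-2*x^4 + 4*x^3 + 6*x^2) dx. Term by term:
  ∫_0^3 -2*x^4 dx = -486/5;  ∫_0^3 4*x^3 dx = 81;  ∫_0^3 6*x^2 dx = 54.
Sum: -486/5 + 81 + 54 = 189/5.
So RHS = -∫_0^3 v(x) φ(x) dx = -189/5.
LHS = RHS, so the identity holds for this test φ.
Moreover u is smooth here and v(x) = u'(x) = 2*x + 2 pointwise, so the identity holds for every test function. Hence v is the weak derivative of u.


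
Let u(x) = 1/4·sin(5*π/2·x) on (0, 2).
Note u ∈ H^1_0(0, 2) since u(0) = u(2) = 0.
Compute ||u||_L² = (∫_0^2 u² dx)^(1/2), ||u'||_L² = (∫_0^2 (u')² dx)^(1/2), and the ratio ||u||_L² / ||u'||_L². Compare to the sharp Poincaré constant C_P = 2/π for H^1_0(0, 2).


||u||_L² / ||u'||_L² = 2/(5*π) < C_P = 2/π.

u(x) = 1/4·sin(5*π/2·x), so u'(x) = 5*π*cos(5*π*x/2)/8.
Writing u(x) = A·sin(kπx/L) with A = 1/4 and k = 5, use ∫_0^L sin²(kπx/L) dx = L/2 and ∫_0^L cos²(kπx/L) dx = L/2.
u² = 1/16·sin²(5*π/2·x) and (u')² = 25*π^2/64·cos²(5*π/2·x), and each of sin², cos² integrates to L/2 = 1 over (0, 2).
∫_0^2 u² dx = 1/16, so ||u||_L² = 1/4.
∫_0^2 (u')² dx = 25*π^2/64, so ||u'||_L² = 5*π/8.
Ratio ||u||_L² / ||u'||_L² = 2/(5*π).
Sharp Poincaré constant on H^1_0(0, 2) is C_P = L/π = 2/π, achieved by sin(π/2·x).
This is the k = 5 harmonic; the ratio L/(kπ) is strictly less than C_P = L/π, consistent with the sharp inequality ||u||_L² ≤ C_P ||u'||_L².


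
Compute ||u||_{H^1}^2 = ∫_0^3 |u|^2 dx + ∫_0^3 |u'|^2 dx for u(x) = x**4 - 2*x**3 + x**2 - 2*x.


||u||_{H^1}^2 = 91947/70

The H^1 norm (squared) on an interval (0, L) is
  ||u||_{H^1}^2 = ∫_0^L u(x)^2 dx + ∫_0^L u'(x)^2 dx.
Compute u'(x) = 4*x**3 - 6*x**2 + 2*x - 2.
Then u(x)^2 = x**8 - 4*x**7 + 6*x**6 - 8*x**5 + 9*x**4 - 4*x**3 + 4*x**2 and u'(x)^2 = 16*x**6 - 48*x**5 + 52*x**4 - 40*x**3 + 28*x**2 - 8*x + 4.
Integrate each monomial from 0 to 3 using ∫_0^3 c·x^n dx = c·3^(n+1)/(n+1):
  ∫_0^3 u(x)^2 dx = ∫_0^3 (x^8 - 4*x^7 + 6*x^6 - 8*x^5 + 9*x^4 - 4*x^3 + 4*x^2) dx. Term by term:
    ∫_0^3 x^8 dx = 2187;  ∫_0^3 -4*x^7 dx = -6561/2;  ∫_0^3 6*x^6 dx = 13122/7;
    ∫_0^3 -8*x^5 dx = -972;  ∫_0^3 9*x^4 dx = 2187/5;  ∫_0^3 -4*x^3 dx = -81;
    ∫_0^3 4*x^2 dx = 36.
  Sum: 2187 − 6561/2 + 13122/7 − 972 + 2187/5 − 81 + 36 = 14103/70.
  ∫_0^3 u'(x)^2 dx = ∫_0^3 (16*x^6 - 48*x^5 + 52*x^4 - 40*x^3 + 28*x^2 - 8*x + 4) dx. Term by term:
    ∫_0^3 16*x^6 dx = 34992/7;  ∫_0^3 -48*x^5 dx = -5832;  ∫_0^3 52*x^4 dx = 12636/5;
    ∫_0^3 -40*x^3 dx = -810;  ∫_0^3 28*x^2 dx = 252;  ∫_0^3 -8*x dx = -36;
    ∫_0^3 4 dx = 12.
  Sum: 34992/7 − 5832 + 12636/5 − 810 + 252 − 36 + 12 = 38922/35.
Adding: ||u||_{H^1}^2 = 14103/70 + 38922/35 = 91947/70.


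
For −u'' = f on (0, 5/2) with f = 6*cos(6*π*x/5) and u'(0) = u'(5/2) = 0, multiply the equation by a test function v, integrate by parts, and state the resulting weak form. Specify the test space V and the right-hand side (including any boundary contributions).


V = H^1(0, 5/2) (no boundary constraint on v; u is determined up to an additive constant); weak form: ∫_0^5/2 u'v' dx = ∫_0^5/2 (6*cos(6*π*x/5)) v dx for all v ∈ V.

Multiply both sides by a test function v and integrate from 0 to 5/2:
  ∫_0^5/2 −u''(x) v(x) dx = ∫_0^5/2 f(x) v(x) dx.
Integrate the LHS by parts once:
  ∫_0^5/2 −u'' v dx = −[u'(x) v(x)]_0^5/2 + ∫_0^5/2 u'(x) v'(x) dx.
Thus ∫_0^5/2 u'(x) v'(x) dx = ∫_0^5/2 f(x) v(x) dx + [u'(x) v(x)]_0^5/2.
Choose V so that boundary terms are either known or forced to vanish.
u has homogeneous Neumann: u'(0) = u'(5/2) = 0. So [u' v]_0^5/2 = 0·v(5/2) − 0·v(0) = 0 for any v; take V = H^1(0, 5/2).
Weak formulation: find u (satisfying any essential BC) such that ∫_0^5/2 u'(x) v'(x) dx = ∫_0^5/2 f v dx for all v ∈ V (homogeneous Neumann, so boundary terms vanish).
Substituting f(x) = 6*cos(6*π*x/5), the right-hand side is ∫_0^5/2 (6*cos(6*π*x/5)) v dx.
Compatibility check (pure Neumann): taking v ≡ 1 ∈ V gives 0 = ∫_0^5/2 f dx + (0) − (0), i.e. ∫_0^5/2 f dx must equal u'(0) − u'(5/2) = 0. Indeed ∫_0^5/2 (6*cos(6*π*x/5)) dx = 0, so the data are compatible. The solution is then unique only up to an additive constant (fix it e.g. by requiring ∫_0^5/2 u dx = 0).


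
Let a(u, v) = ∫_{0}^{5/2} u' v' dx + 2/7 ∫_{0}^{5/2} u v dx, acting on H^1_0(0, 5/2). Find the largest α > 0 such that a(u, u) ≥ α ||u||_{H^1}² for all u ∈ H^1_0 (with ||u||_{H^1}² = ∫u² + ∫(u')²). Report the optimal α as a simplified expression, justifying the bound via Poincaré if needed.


α = 2*(25 + 14*π^2)/(7*(25 + 4*π^2))

Coercivity of a(·,·) on H^1_0(0, 5/2) means a(u, u) ≥ α ||u||_{H^1}² for every u ∈ H^1_0.
The interval has length L = 5/2, and Poincaré/coercivity depend only on L. Here a(u, u) = ∫(u')² + (2/7)·∫u².
Here 0 < c = 2/7 < 1. The condition a(u,u) ≥ α||u||_{H^1}² reads (1−α)∫(u')² ≥ (α−c)∫u². Any admissible α is ≤ 1 (rapidly oscillating u have ∫u²/∫(u')² → 0), and α = 1 would force 0 ≥ (1−c)∫u², impossible since c < 1; so 1−α > 0. By the sharp Poincaré inequality on H^1_0 of an interval of length L, ∫(u')² ≥ (π/L)²∫u² with equality for the first sine mode sin(π(x−x₀)/L) (x₀ the left endpoint), so the inequality holds for all u iff (1−α)(π/L)² ≥ α − c, i.e. α ≤ ((π/L)² + c)/((π/L)² + 1) = (1 + c(L/π)²)/(1 + (L/π)²). With (π/L)² = 4*π^2/25 and c = 2/7, the largest admissible constant is α = ((π/L)² + c)/((π/L)² + 1).
Simplifying, α = 2*(25 + 14*π^2)/(7*(25 + 4*π^2)).


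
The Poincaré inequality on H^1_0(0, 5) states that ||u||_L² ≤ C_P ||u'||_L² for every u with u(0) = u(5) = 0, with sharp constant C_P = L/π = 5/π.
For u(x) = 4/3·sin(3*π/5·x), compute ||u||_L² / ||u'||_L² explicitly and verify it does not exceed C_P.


||u||_L² / ||u'||_L² = 5/(3*π) < C_P = 5/π.

u(x) = 4/3·sin(3*π/5·x), so u'(x) = 4*π*cos(3*π*x/5)/5.
Writing u(x) = A·sin(kπx/L) with A = 4/3 and k = 3, use ∫_0^L sin²(kπx/L) dx = L/2 and ∫_0^L cos²(kπx/L) dx = L/2.
u² = 16/9·sin²(3*π/5·x) and (u')² = 16*π^2/25·cos²(3*π/5·x), and each of sin², cos² integrates to L/2 = 5/2 over (0, 5).
∫_0^5 u² dx = 40/9, so ||u||_L² = 2*sqrt(10)/3.
∫_0^5 (u')² dx = 8*π^2/5, so ||u'||_L² = 2*sqrt(10)*π/5.
Ratio ||u||_L² / ||u'||_L² = 5/(3*π).
Sharp Poincaré constant on H^1_0(0, 5) is C_P = L/π = 5/π, achieved by sin(π/5·x).
This is the k = 3 harmonic; the ratio L/(kπ) is strictly less than C_P = L/π, consistent with the sharp inequality ||u||_L² ≤ C_P ||u'||_L².


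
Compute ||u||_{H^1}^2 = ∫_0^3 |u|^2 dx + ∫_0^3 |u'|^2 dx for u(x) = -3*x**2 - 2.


||u||_{H^1}^2 = 4407/5

The H^1 norm (squared) on an interval (0, L) is
  ||u||_{H^1}^2 = ∫_0^L u(x)^2 dx + ∫_0^L u'(x)^2 dx.
Compute u'(x) = -6*x.
Then u(x)^2 = 9*x**4 + 12*x**2 + 4 and u'(x)^2 = 36*x**2.
Integrate each monomial from 0 to 3 using ∫_0^3 c·x^n dx = c·3^(n+1)/(n+1):
  ∫_0^3 u(x)^2 dx = ∫_0^3 (9*x^4 + 12*x^2 + 4) dx. Term by term:
    ∫_0^3 9*x^4 dx = 2187/5;  ∫_0^3 12*x^2 dx = 108;  ∫_0^3 4 dx = 12.
  Sum: 2187/5 + 108 + 12 = 2787/5.
  ∫_0^3 u'(x)^2 dx = ∫_0^3 (36*x^2) dx. Term by term:
    ∫_0^3 36*x^2 dx = 324.
Adding: ||u||_{H^1}^2 = 2787/5 + 324 = 4407/5.


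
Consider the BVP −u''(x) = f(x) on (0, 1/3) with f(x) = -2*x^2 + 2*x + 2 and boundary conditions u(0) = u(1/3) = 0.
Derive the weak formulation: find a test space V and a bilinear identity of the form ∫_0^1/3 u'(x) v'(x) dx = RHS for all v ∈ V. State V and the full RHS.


V = H^1_0(0, 1/3) (so v(0) = v(1/3) = 0); weak form: ∫_0^1/3 u'v' dx = ∫_0^1/3 (-2*x^2 + 2*x + 2) v dx for all v ∈ V.

Multiply both sides by a test function v and integrate from 0 to 1/3:
  ∫_0^1/3 −u''(x) v(x) dx = ∫_0^1/3 f(x) v(x) dx.
Integrate the LHS by parts once:
  ∫_0^1/3 −u'' v dx = −[u'(x) v(x)]_0^1/3 + ∫_0^1/3 u'(x) v'(x) dx.
Thus ∫_0^1/3 u'(x) v'(x) dx = ∫_0^1/3 f(x) v(x) dx + [u'(x) v(x)]_0^1/3.
Choose V so that boundary terms are either known or forced to vanish.
u is Dirichlet: u(0) = u(1/3) = 0. Let V = H^1_0(0, 1/3); then v(0) = v(1/3) = 0, and [u' v]_0^1/3 = 0.
Weak formulation: find u (satisfying any essential BC) such that ∫_0^1/3 u'(x) v'(x) dx = ∫_0^1/3 f v dx for all v ∈ V.
Substituting f(x) = -2*x^2 + 2*x + 2, the right-hand side is ∫_0^1/3 (-2*x^2 + 2*x + 2) v dx.


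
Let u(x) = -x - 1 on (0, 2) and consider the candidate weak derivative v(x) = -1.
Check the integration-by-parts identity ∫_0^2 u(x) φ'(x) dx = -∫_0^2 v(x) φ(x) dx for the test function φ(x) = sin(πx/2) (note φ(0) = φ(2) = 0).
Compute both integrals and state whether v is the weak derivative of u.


LHS = 4/π, RHS = 4/π. Yes, v = u' weakly.

u(x) = -x - 1, classical derivative u'(x) = -1.
φ(x) = sin(πx/2), so φ'(x) = π*cos(π*x/2)/2.
Note φ(0) = φ(2) = 0, so the boundary term u·φ vanishes.
LHS = ∫_0^2 u(x) φ'(x) dx = ∫_0^2 (-π*x*cos(π*x/2)/2 - π*cos(π*x/2)/2) dx. Term by term:
  ∫_0^2 -π*cos(π*x/2)/2 dx = 0;  ∫_0^2 -π*x*cos(π*x/2)/2 dx = 4/π.
Sum: 0 + 4/π = 4/π.
So LHS = 4/π.
∫_0^2 v(x) φ(x) dx = ∫_0^2 (-sin(π*x/2)) dx. Term by term:
  ∫_0^2 -sin(π*x/2) dx = -4/π.
So RHS = -∫_0^2 v(x) φ(x) dx = 4/π.
LHS = RHS, so the identity holds for this test φ.
Moreover u is smooth here and v(x) = u'(x) = -1 pointwise, so the identity holds for every test function. Hence v is the weak derivative of u.


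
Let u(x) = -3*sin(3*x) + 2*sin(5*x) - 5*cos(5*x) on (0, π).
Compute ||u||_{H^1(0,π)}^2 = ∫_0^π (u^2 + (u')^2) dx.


||u||_{H^1(0,π)}^2 = 422*π

u'(x) = 25*sin(5*x) - 9*cos(3*x) + 10*cos(5*x).
Expand u² and (u')² and integrate term by term on (0, π), using: for integers n ≥ 1, ∫_0^π sin²(nx) dx = ∫_0^π cos²(nx) dx = π/2; for n ≠ n', ∫_0^π sin(nx)sin(n'x) dx = ∫_0^π cos(nx)cos(n'x) dx = 0; and by product-to-sum, ∫_0^π sin(nx)cos(n'x) dx = ½∫_0^π [sin((n+n')x) + sin((n−n')x)] dx, which is 0 when n+n' is even and 2n/(n²−n'²) when n+n' is odd (it need not vanish on (0, π)).
  u² squared terms: (-5)²·∫cos(5x)² dx = 25·π/2 = 25*π/2;  (-3)²·∫sin(3x)² dx = 9·π/2 = 9*π/2;  (2)²·∫sin(5x)² dx = 4·π/2 = 2*π.
  u² cross terms: 2·(-5)·(-3)·∫cos(5x)·sin(3x) dx = 30·(0) = 0;  2·(-5)·(2)·∫cos(5x)·sin(5x) dx = -20·(0) = 0;  2·(-3)·(2)·∫sin(3x)·sin(5x) dx = -12·(0) = 0.
  So ∫_0^π u² dx = 25*π/2 + 9*π/2 + 2*π + 0 + 0 + 0 = 19*π.
  (u')² squared terms: (-9)²·∫cos(3x)² dx = 81·π/2 = 81*π/2;  (10)²·∫cos(5x)² dx = 100·π/2 = 50*π;  (25)²·∫sin(5x)² dx = 625·π/2 = 625*π/2.
  (u')² cross terms: 2·(-9)·(10)·∫cos(3x)·cos(5x) dx = -180·(0) = 0;  2·(-9)·(25)·∫cos(3x)·sin(5x) dx = -450·(0) = 0;  2·(10)·(25)·∫cos(5x)·sin(5x) dx = 500·(0) = 0.
  So ∫_0^π (u')² dx = 81*π/2 + 50*π + 625*π/2 + 0 + 0 + 0 = 403*π.
||u||_{H^1}^2 = (19*π) + (403*π) = 422*π.


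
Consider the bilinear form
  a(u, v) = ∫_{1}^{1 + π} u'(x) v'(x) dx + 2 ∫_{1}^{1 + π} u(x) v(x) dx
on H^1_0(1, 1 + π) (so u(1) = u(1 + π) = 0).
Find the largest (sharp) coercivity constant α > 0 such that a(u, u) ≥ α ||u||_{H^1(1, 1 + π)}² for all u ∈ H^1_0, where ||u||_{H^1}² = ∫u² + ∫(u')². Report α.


α = 1

Coercivity of a(·,·) on H^1_0(1, 1 + π) means a(u, u) ≥ α ||u||_{H^1}² for every u ∈ H^1_0.
The interval has length L = π, and Poincaré/coercivity depend only on L. Here a(u, u) = ∫(u')² + (2)·∫u².
Here c = 2 ≥ 1, so a(u,u) = ∫(u')² + c∫u² ≥ ∫(u')² + ∫u² = ||u||_{H^1}², i.e. α = 1 works. No larger α is possible: a(u,u) ≥ α||u||_{H^1}² means (1−α)∫(u')² ≥ (α−c)∫u², and for the modes u_n = sin(nπ(x−x₀)/L) (x₀ the left endpoint) one has ∫u_n²/∫(u_n')² = (L/(nπ))² → 0, so a(u_n,u_n)/||u_n||_{H^1}² → 1. Hence the optimal constant is α = 1.
Therefore α = 1.


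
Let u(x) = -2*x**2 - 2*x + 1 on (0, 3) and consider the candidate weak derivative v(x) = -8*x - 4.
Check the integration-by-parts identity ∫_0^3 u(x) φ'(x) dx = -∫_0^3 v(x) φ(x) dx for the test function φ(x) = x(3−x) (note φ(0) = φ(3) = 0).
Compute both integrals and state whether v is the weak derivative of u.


LHS = 36, RHS = 72. No, v is not the weak derivative of u.

u(x) = -2*x**2 - 2*x + 1, classical derivative u'(x) = -4*x - 2.
φ(x) = x(3−x), so φ'(x) = 3 - 2*x.
Note φ(0) = φ(3) = 0, so the boundary term u·φ vanishes.
LHS = ∫_0^3 u(x) φ'(x) dx = ∫_0^3 (4*x^3 - 2*x^2 - 8*x + 3) dx. Term by term:
  ∫_0^3 4*x^3 dx = 81;  ∫_0^3 -2*x^2 dx = -18;  ∫_0^3 -8*x dx = -36;
  ∫_0^3 3 dx = 9.
Sum: 81 − 18 − 36 + 9 = 36.
So LHS = 36.
∫_0^3 v(x) φ(x) dx = ∫_0^3 (8*x^3 - 20*x^2 - 12*x) dx. Term by term:
  ∫_0^3 8*x^3 dx = 162;  ∫_0^3 -20*x^2 dx = -180;  ∫_0^3 -12*x dx = -54.
Sum: 162 − 180 − 54 = -72.
So RHS = -∫_0^3 v(x) φ(x) dx = 72.
LHS − RHS = -36 ≠ 0, so the identity fails.
(For a valid weak derivative the identity must hold for EVERY test function, in particular this one. The failure shows v is NOT the weak derivative of u.)
Correct weak derivative would be u'(x) = -4*x - 2.


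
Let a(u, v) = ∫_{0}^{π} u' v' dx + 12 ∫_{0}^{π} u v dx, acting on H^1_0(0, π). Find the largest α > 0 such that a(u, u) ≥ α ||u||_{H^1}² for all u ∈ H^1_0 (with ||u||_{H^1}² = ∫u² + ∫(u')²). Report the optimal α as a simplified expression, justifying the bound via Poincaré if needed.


α = 1

Coercivity of a(·,·) on H^1_0(0, π) means a(u, u) ≥ α ||u||_{H^1}² for every u ∈ H^1_0.
The interval has length L = π, and Poincaré/coercivity depend only on L. Here a(u, u) = ∫(u')² + (12)·∫u².
Here c = 12 ≥ 1, so a(u,u) = ∫(u')² + c∫u² ≥ ∫(u')² + ∫u² = ||u||_{H^1}², i.e. α = 1 works. No larger α is possible: a(u,u) ≥ α||u||_{H^1}² means (1−α)∫(u')² ≥ (α−c)∫u², and for the modes u_n = sin(nπ(x−x₀)/L) (x₀ the left endpoint) one has ∫u_n²/∫(u_n')² = (L/(nπ))² → 0, so a(u_n,u_n)/||u_n||_{H^1}² → 1. Hence the optimal constant is α = 1.
Therefore α = 1.


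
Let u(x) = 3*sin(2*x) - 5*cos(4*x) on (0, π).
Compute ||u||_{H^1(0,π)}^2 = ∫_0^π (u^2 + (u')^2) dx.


||u||_{H^1(0,π)}^2 = 235*π

u'(x) = 20*sin(4*x) + 6*cos(2*x).
Expand u² and (u')² and integrate term by term on (0, π), using: for integers n ≥ 1, ∫_0^π sin²(nx) dx = ∫_0^π cos²(nx) dx = π/2; for n ≠ n', ∫_0^π sin(nx)sin(n'x) dx = ∫_0^π cos(nx)cos(n'x) dx = 0; and by product-to-sum, ∫_0^π sin(nx)cos(n'x) dx = ½∫_0^π [sin((n+n')x) + sin((n−n')x)] dx, which is 0 when n+n' is even and 2n/(n²−n'²) when n+n' is odd (it need not vanish on (0, π)).
  u² squared terms: (-5)²·∫cos(4x)² dx = 25·π/2 = 25*π/2;  (3)²·∫sin(2x)² dx = 9·π/2 = 9*π/2.
  u² cross terms: 2·(-5)·(3)·∫cos(4x)·sin(2x) dx = -30·(0) = 0.
  So ∫_0^π u² dx = 25*π/2 + 9*π/2 + 0 = 17*π.
  (u')² squared terms: (6)²·∫cos(2x)² dx = 36·π/2 = 18*π;  (20)²·∫sin(4x)² dx = 400·π/2 = 200*π.
  (u')² cross terms: 2·(6)·(20)·∫cos(2x)·sin(4x) dx = 240·(0) = 0.
  So ∫_0^π (u')² dx = 18*π + 200*π + 0 = 218*π.
||u||_{H^1}^2 = (17*π) + (218*π) = 235*π.


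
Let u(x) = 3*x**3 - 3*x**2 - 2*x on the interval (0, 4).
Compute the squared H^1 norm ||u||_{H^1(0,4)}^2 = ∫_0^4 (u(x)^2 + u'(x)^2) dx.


||u||_{H^1}^2 = 1984592/105

The H^1 norm (squared) on an interval (0, L) is
  ||u||_{H^1}^2 = ∫_0^L u(x)^2 dx + ∫_0^L u'(x)^2 dx.
Compute u'(x) = 9*x**2 - 6*x - 2.
Then u(x)^2 = 9*x**6 - 18*x**5 - 3*x**4 + 12*x**3 + 4*x**2 and u'(x)^2 = 81*x**4 - 108*x**3 + 24*x + 4.
Integrate each monomial from 0 to 4 using ∫_0^4 c·x^n dx = c·4^(n+1)/(n+1):
  ∫_0^4 u(x)^2 dx = ∫_0^4 (9*x^6 - 18*x^5 - 3*x^4 + 12*x^3 + 4*x^2) dx. Term by term:
    ∫_0^4 9*x^6 dx = 147456/7;  ∫_0^4 -18*x^5 dx = -12288;  ∫_0^4 -3*x^4 dx = -3072/5;
    ∫_0^4 12*x^3 dx = 768;  ∫_0^4 4*x^2 dx = 256/3.
  Sum: 147456/7 − 12288 − 3072/5 + 768 + 256/3 = 946688/105.
  ∫_0^4 u'(x)^2 dx = ∫_0^4 (81*x^4 - 108*x^3 + 24*x + 4) dx. Term by term:
    ∫_0^4 81*x^4 dx = 82944/5;  ∫_0^4 -108*x^3 dx = -6912;  ∫_0^4 24*x dx = 192;
    ∫_0^4 4 dx = 16.
  Sum: 82944/5 − 6912 + 192 + 16 = 49424/5.
Adding: ||u||_{H^1}^2 = 946688/105 + 49424/5 = 1984592/105.


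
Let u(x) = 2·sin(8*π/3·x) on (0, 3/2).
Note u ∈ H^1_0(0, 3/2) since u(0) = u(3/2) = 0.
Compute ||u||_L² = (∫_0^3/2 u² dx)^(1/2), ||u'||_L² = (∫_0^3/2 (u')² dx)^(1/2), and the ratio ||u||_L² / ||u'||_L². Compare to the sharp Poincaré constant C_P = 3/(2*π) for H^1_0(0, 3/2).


||u||_L² / ||u'||_L² = 3/(8*π) < C_P = 3/(2*π).

u(x) = 2·sin(8*π/3·x), so u'(x) = 16*π*cos(8*π*x/3)/3.
Writing u(x) = A·sin(kπx/L) with A = 2 and k = 4, use ∫_0^L sin²(kπx/L) dx = L/2 and ∫_0^L cos²(kπx/L) dx = L/2.
u² = 4·sin²(8*π/3·x) and (u')² = 256*π^2/9·cos²(8*π/3·x), and each of sin², cos² integrates to L/2 = 3/4 over (0, 3/2).
∫_0^3/2 u² dx = 3, so ||u||_L² = sqrt(3).
∫_0^3/2 (u')² dx = 64*π^2/3, so ||u'||_L² = 8*sqrt(3)*π/3.
Ratio ||u||_L² / ||u'||_L² = 3/(8*π).
Sharp Poincaré constant on H^1_0(0, 3/2) is C_P = L/π = 3/(2*π), achieved by sin(2*π/3·x).
This is the k = 4 harmonic; the ratio L/(kπ) is strictly less than C_P = L/π, consistent with the sharp inequality ||u||_L² ≤ C_P ||u'||_L².


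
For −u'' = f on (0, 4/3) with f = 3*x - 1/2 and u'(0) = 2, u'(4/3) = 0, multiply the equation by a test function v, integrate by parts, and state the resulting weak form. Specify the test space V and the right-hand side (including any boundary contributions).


V = H^1(0, 4/3) (v unrestricted at boundary; u is determined up to an additive constant); weak form: ∫_0^4/3 u'v' dx = ∫_0^4/3 (3*x - 1/2) v dx − 2·v(0) for all v ∈ V.

Multiply both sides by a test function v and integrate from 0 to 4/3:
  ∫_0^4/3 −u''(x) v(x) dx = ∫_0^4/3 f(x) v(x) dx.
Integrate the LHS by parts once:
  ∫_0^4/3 −u'' v dx = −[u'(x) v(x)]_0^4/3 + ∫_0^4/3 u'(x) v'(x) dx.
Thus ∫_0^4/3 u'(x) v'(x) dx = ∫_0^4/3 f(x) v(x) dx + [u'(x) v(x)]_0^4/3.
Choose V so that boundary terms are either known or forced to vanish.
u has inhomogeneous Neumann u'(0) = 2, u'(4/3) = 0. [u' v]_0^4/3 = (0)·v(4/3) − (2)·v(0) = − 2·v(0). Take V = H^1(0, 4/3); boundary term becomes part of RHS.
Weak formulation: find u (satisfying any essential BC) such that ∫_0^4/3 u'(x) v'(x) dx = ∫_0^4/3 f v dx − 2·v(0) for all v ∈ V (Neumann data are natural BCs: they enter the RHS as boundary terms).
Substituting f(x) = 3*x - 1/2, the right-hand side is ∫_0^4/3 (3*x - 1/2) v dx − 2·v(0).
Compatibility check (pure Neumann): taking v ≡ 1 ∈ V gives 0 = ∫_0^4/3 f dx + (0) − (2), i.e. ∫_0^4/3 f dx must equal u'(0) − u'(4/3) = 2. Indeed ∫_0^4/3 (3*x - 1/2) dx = 2, so the data are compatible. The solution is then unique only up to an additive constant (fix it e.g. by requiring ∫_0^4/3 u dx = 0).


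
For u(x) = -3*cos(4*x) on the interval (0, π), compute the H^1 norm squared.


||u||_{H^1(0,π)}^2 = 153*π/2

u'(x) = 12*sin(4*x).
Expand u² and (u')² and integrate term by term on (0, π), using: for integers n ≥ 1, ∫_0^π sin²(nx) dx = ∫_0^π cos²(nx) dx = π/2; for n ≠ n', ∫_0^π sin(nx)sin(n'x) dx = ∫_0^π cos(nx)cos(n'x) dx = 0; and by product-to-sum, ∫_0^π sin(nx)cos(n'x) dx = ½∫_0^π [sin((n+n')x) + sin((n−n')x)] dx, which is 0 when n+n' is even and 2n/(n²−n'²) when n+n' is odd (it need not vanish on (0, π)).
  u² squared terms: (-3)²·∫cos(4x)² dx = 9·π/2 = 9*π/2.
  So ∫_0^π u² dx = 9*π/2.
  (u')² squared terms: (12)²·∫sin(4x)² dx = 144·π/2 = 72*π.
  So ∫_0^π (u')² dx = 72*π.
||u||_{H^1}^2 = (9*π/2) + (72*π) = 153*π/2.


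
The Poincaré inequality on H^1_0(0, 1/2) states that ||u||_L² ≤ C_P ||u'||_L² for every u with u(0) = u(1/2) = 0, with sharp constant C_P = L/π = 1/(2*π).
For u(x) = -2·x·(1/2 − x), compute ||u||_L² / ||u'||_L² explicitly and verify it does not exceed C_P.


||u||_L² / ||u'||_L² = sqrt(10)/20 < C_P = 1/(2*π).

u(x) = -2·x·(1/2 − x), so u'(x) = 4*x - 1.
u(x) = -2·x·(1/2 − x) vanishes at x = 0 and x = 1/2, so u ∈ H^1_0(0, 1/2). Differentiate via the product rule and integrate the resulting polynomials term by term.
  ∫_0^1/2 u² dx = ∫_0^1/2 (4*x^4 - 4*x^3 + x^2) dx. Term by term:
    ∫_0^1/2 4*x^4 dx = 1/40;  ∫_0^1/2 -4*x^3 dx = -1/16;  ∫_0^1/2 x^2 dx = 1/24.
  Sum: 1/40 − 1/16 + 1/24 = 1/240.
  ∫_0^1/2 (u')² dx = ∫_0^1/2 (16*x^2 - 8*x + 1) dx. Term by term:
    ∫_0^1/2 16*x^2 dx = 2/3;  ∫_0^1/2 -8*x dx = -1;  ∫_0^1/2 1 dx = 1/2.
  Sum: 2/3 − 1 + 1/2 = 1/6.
∫_0^1/2 u² dx = 1/240, so ||u||_L² = sqrt(15)/60.
∫_0^1/2 (u')² dx = 1/6, so ||u'||_L² = sqrt(6)/6.
Ratio ||u||_L² / ||u'||_L² = sqrt(10)/20.
Sharp Poincaré constant on H^1_0(0, 1/2) is C_P = L/π = 1/(2*π), achieved by sin(2*π·x).
A polynomial bump cannot attain the sharp Poincaré constant (only the first sine eigenfunction does), so the ratio is strictly less than C_P, consistent with ||u||_L² ≤ C_P ||u'||_L².


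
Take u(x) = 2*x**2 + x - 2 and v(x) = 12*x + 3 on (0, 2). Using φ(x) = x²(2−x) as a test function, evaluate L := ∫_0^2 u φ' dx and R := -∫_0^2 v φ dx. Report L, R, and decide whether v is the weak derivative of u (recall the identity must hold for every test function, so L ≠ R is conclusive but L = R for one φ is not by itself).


LHS = -116/15, RHS = -116/5. No, v is not the weak derivative of u.

u(x) = 2*x**2 + x - 2, classical derivative u'(x) = 4*x + 1.
φ(x) = x²(2−x), so φ'(x) = x*(4 - 3*x).
Note φ(0) = φ(2) = 0, so the boundary term u·φ vanishes.
LHS = ∫_0^2 u(x) φ'(x) dx = ∫_0^2 (-6*x^4 + 5*x^3 + 10*x^2 - 8*x) dx. Term by term:
  ∫_0^2 -6*x^4 dx = -192/5;  ∫_0^2 5*x^3 dx = 20;  ∫_0^2 10*x^2 dx = 80/3;
  ∫_0^2 -8*x dx = -16.
Sum: -192/5 + 20 + 80/3 − 16 = -116/15.
So LHS = -116/15.
∫_0^2 v(x) φ(x) dx = ∫_0^2 (-12*x^4 + 21*x^3 + 6*x^2) dx. Term by term:
  ∫_0^2 -12*x^4 dx = -384/5;  ∫_0^2 21*x^3 dx = 84;  ∫_0^2 6*x^2 dx = 16.
Sum: -384/5 + 84 + 16 = 116/5.
So RHS = -∫_0^2 v(x) φ(x) dx = -116/5.
LHS − RHS = 232/15 ≠ 0, so the identity fails.
(For a valid weak derivative the identity must hold for EVERY test function, in particular this one. The failure shows v is NOT the weak derivative of u.)
Correct weak derivative would be u'(x) = 4*x + 1.


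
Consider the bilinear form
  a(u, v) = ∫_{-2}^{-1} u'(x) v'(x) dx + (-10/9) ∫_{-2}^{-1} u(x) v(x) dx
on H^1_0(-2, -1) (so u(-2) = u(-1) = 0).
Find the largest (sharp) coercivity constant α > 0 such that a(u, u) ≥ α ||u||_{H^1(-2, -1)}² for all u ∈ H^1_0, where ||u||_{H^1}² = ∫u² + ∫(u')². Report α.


α = (-10/9 + π^2)/(1 + π^2)

Coercivity of a(·,·) on H^1_0(-2, -1) means a(u, u) ≥ α ||u||_{H^1}² for every u ∈ H^1_0.
The interval has length L = 1, and Poincaré/coercivity depend only on L. Here a(u, u) = ∫(u')² + (-10/9)·∫u².
Here c = -10/9 < 0 with |c| < (π/L)² = π^2, so coercivity still holds. The condition a(u,u) ≥ α||u||_{H^1}² reads (1−α)∫(u')² ≥ (α−c)∫u². Any admissible α is ≤ 1 (rapidly oscillating u have ∫u²/∫(u')² → 0), and α = 1 would force 0 ≥ (1−c)∫u², impossible since c < 1; so 1−α > 0. By the sharp Poincaré inequality on H^1_0 of an interval of length L, ∫(u')² ≥ (π/L)²∫u² with equality for the first sine mode sin(π(x−x₀)/L) (x₀ the left endpoint), so the inequality holds for all u iff (1−α)(π/L)² ≥ α − c, i.e. α ≤ ((π/L)² + c)/((π/L)² + 1) = (1 + c(L/π)²)/(1 + (L/π)²). (Direct route, valid since c ≤ 0: Poincaré gives c∫u² ≥ c(L/π)²∫(u')², so a(u,u) ≥ (1 + c(L/π)²)∫(u')², while ||u||_{H^1}² ≤ (1 + (L/π)²)∫(u')²; dividing yields the same α.) With (π/L)² = π^2 and c = -10/9, the largest admissible constant is α = ((π/L)² + c)/((π/L)² + 1).
Simplifying, α = (-10/9 + π^2)/(1 + π^2).


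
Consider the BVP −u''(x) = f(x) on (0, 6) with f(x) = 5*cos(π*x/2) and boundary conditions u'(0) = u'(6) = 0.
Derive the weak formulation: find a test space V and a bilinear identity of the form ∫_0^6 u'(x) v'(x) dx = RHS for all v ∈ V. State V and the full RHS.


V = H^1(0, 6) (no boundary constraint on v; u is determined up to an additive constant); weak form: ∫_0^6 u'v' dx = ∫_0^6 (5*cos(π*x/2)) v dx for all v ∈ V.

Multiply both sides by a test function v and integrate from 0 to 6:
  ∫_0^6 −u''(x) v(x) dx = ∫_0^6 f(x) v(x) dx.
Integrate the LHS by parts once:
  ∫_0^6 −u'' v dx = −[u'(x) v(x)]_0^6 + ∫_0^6 u'(x) v'(x) dx.
Thus ∫_0^6 u'(x) v'(x) dx = ∫_0^6 f(x) v(x) dx + [u'(x) v(x)]_0^6.
Choose V so that boundary terms are either known or forced to vanish.
u has homogeneous Neumann: u'(0) = u'(6) = 0. So [u' v]_0^6 = 0·v(6) − 0·v(0) = 0 for any v; take V = H^1(0, 6).
Weak formulation: find u (satisfying any essential BC) such that ∫_0^6 u'(x) v'(x) dx = ∫_0^6 f v dx for all v ∈ V (homogeneous Neumann, so boundary terms vanish).
Substituting f(x) = 5*cos(π*x/2), the right-hand side is ∫_0^6 (5*cos(π*x/2)) v dx.
Compatibility check (pure Neumann): taking v ≡ 1 ∈ V gives 0 = ∫_0^6 f dx + (0) − (0), i.e. ∫_0^6 f dx must equal u'(0) − u'(6) = 0. Indeed ∫_0^6 (5*cos(π*x/2)) dx = 0, so the data are compatible. The solution is then unique only up to an additive constant (fix it e.g. by requiring ∫_0^6 u dx = 0).
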